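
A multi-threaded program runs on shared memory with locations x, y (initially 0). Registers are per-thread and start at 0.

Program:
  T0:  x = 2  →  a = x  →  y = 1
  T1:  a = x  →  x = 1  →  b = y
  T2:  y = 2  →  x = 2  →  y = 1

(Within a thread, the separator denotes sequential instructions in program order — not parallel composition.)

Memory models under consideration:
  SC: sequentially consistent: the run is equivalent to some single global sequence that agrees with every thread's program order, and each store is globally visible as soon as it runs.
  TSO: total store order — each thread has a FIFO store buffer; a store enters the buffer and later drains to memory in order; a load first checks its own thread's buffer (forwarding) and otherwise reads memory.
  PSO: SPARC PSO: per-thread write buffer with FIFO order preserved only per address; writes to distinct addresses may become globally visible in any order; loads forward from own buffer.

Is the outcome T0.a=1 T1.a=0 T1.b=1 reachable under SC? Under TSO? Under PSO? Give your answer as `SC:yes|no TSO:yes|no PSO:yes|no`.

outcome vector order: (T0.a,T1.a,T1.b)
under SC → 100, 101, 102, 120, 121, 122, 200, 201, 202, 220, 221, 222
under TSO → 100, 101, 102, 120, 121, 122, 200, 201, 202, 220, 221, 222
under PSO → 100, 101, 102, 120, 121, 122, 200, 201, 202, 220, 221, 222
target 101 ∈ {SC,TSO,PSO}

SC:yes TSO:yes PSO:yes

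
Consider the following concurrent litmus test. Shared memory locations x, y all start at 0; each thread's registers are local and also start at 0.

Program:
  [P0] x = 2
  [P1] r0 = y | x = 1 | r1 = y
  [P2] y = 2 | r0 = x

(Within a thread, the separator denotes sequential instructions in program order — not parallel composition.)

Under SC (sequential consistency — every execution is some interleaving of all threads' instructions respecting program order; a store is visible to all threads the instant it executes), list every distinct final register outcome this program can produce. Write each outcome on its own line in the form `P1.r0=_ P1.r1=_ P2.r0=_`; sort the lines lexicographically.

outcome vector order: (P1.r0,P1.r1,P2.r0)
|SC outcomes| = 8

P1.r0=0 P1.r1=0 P2.r0=1
P1.r0=0 P1.r1=0 P2.r0=2
P1.r0=0 P1.r1=2 P2.r0=0
P1.r0=0 P1.r1=2 P2.r0=1
P1.r0=0 P1.r1=2 P2.r0=2
P1.r0=2 P1.r1=2 P2.r0=0
P1.r0=2 P1.r1=2 P2.r0=1
P1.r0=2 P1.r1=2 P2.r0=2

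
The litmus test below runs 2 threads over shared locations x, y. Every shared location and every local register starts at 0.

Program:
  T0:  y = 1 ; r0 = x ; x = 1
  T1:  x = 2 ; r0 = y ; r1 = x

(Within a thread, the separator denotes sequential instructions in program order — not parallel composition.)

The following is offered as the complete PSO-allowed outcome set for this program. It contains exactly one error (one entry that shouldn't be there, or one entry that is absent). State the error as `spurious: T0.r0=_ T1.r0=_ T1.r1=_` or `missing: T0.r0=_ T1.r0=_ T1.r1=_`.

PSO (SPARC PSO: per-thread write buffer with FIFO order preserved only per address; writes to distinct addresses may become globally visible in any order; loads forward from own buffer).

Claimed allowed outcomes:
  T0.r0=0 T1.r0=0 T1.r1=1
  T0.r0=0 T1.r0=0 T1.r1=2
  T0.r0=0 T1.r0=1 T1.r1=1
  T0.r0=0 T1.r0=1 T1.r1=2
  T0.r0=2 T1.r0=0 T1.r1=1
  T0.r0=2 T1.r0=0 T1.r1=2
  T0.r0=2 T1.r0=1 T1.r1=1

outcome vector order: (T0.r0,T1.r0,T1.r1)
[PSO] allowed = {(0,0,1) (0,0,2) (0,1,1) (0,1,2) (2,0,1) (2,0,2) (2,1,1) (2,1,2)}
PSO∖claimed = {(2,1,2)}

missing: T0.r0=2 T1.r0=1 T1.r1=2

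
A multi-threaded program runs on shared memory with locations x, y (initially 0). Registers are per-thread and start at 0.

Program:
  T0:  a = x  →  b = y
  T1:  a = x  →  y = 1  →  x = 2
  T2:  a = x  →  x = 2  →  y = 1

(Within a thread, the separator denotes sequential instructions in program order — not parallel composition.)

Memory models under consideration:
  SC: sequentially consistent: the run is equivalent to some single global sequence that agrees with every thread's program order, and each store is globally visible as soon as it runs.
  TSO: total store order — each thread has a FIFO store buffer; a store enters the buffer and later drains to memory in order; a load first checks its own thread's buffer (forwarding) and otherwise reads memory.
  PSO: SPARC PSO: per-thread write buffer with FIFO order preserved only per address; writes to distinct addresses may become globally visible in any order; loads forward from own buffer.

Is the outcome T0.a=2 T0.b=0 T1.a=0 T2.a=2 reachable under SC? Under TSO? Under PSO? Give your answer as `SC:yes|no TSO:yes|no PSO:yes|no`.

outcome vector order: (T0.a,T0.b,T1.a,T2.a)
SC: 11 outcomes — {<0 0 0 0>, <0 0 0 2>, <0 0 2 0>, <0 1 0 0>, <0 1 0 2>, <0 1 2 0>, <2 0 0 0>, <2 0 2 0>, <2 1 0 0>, <2 1 0 2>, <2 1 2 0>}
TSO: 11 outcomes — {<0 0 0 0>, <0 0 0 2>, <0 0 2 0>, <0 1 0 0>, <0 1 0 2>, <0 1 2 0>, <2 0 0 0>, <2 0 2 0>, <2 1 0 0>, <2 1 0 2>, <2 1 2 0>}
PSO: 12 outcomes — {<0 0 0 0>, <0 0 0 2>, <0 0 2 0>, <0 1 0 0>, <0 1 0 2>, <0 1 2 0>, <2 0 0 0>, <2 0 0 2>, <2 0 2 0>, <2 1 0 0>, <2 1 0 2>, <2 1 2 0>}
target <2 0 0 2> ∈ {PSO}

SC:no TSO:no PSO:yes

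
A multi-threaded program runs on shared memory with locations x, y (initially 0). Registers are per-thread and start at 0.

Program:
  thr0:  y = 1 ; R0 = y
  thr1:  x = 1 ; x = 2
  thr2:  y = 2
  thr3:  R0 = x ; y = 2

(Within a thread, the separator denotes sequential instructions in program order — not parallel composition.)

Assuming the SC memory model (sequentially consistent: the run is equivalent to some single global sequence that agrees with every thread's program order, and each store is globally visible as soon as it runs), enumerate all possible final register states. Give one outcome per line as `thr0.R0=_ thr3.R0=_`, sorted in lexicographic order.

thr0.R0=1 thr3.R0=0
thr0.R0=1 thr3.R0=1
thr0.R0=1 thr3.R0=2
thr0.R0=2 thr3.R0=0
thr0.R0=2 thr3.R0=1
thr0.R0=2 thr3.R0=2

outcome vector order: (thr0.R0,thr3.R0)
|SC outcomes| = 6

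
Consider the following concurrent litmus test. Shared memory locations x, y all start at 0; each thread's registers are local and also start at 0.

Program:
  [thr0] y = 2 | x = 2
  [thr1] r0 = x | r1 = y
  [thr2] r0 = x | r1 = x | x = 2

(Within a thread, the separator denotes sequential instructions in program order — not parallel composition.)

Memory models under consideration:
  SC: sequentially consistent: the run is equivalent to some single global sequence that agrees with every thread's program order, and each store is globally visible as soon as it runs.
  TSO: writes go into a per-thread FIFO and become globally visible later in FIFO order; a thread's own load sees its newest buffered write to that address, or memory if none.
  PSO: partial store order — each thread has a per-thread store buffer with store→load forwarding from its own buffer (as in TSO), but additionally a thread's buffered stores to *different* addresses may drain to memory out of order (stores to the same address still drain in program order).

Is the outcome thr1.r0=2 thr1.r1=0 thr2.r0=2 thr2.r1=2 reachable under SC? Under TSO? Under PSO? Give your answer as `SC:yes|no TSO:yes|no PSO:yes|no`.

SC:no TSO:no PSO:yes

outcome vector order: (thr1.r0,thr1.r1,thr2.r0,thr2.r1)
SC: 10 outcomes — {0/0/0/0 0/0/0/2 0/0/2/2 0/2/0/0 0/2/0/2 0/2/2/2 2/0/0/0 2/2/0/0 2/2/0/2 2/2/2/2}
TSO: 10 outcomes — {0/0/0/0 0/0/0/2 0/0/2/2 0/2/0/0 0/2/0/2 0/2/2/2 2/0/0/0 2/2/0/0 2/2/0/2 2/2/2/2}
PSO: 12 outcomes — {0/0/0/0 0/0/0/2 0/0/2/2 0/2/0/0 0/2/0/2 0/2/2/2 2/0/0/0 2/0/0/2 2/0/2/2 2/2/0/0 2/2/0/2 2/2/2/2}
target 2/0/2/2 ∈ {PSO}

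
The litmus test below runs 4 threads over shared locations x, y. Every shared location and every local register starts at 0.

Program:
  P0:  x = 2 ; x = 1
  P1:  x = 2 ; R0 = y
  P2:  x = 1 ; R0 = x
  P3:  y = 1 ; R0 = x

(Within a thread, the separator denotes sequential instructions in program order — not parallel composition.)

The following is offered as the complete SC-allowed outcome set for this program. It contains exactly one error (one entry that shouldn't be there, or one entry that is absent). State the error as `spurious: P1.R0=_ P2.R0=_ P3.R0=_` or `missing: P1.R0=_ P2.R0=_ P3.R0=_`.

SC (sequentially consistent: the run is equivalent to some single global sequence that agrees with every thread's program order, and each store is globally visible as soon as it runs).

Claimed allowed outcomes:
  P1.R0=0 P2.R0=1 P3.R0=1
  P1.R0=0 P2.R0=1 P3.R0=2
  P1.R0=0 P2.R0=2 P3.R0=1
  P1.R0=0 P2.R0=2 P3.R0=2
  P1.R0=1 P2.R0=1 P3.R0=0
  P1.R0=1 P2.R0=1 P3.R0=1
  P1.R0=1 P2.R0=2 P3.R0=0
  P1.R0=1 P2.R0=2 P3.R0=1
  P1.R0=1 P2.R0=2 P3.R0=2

outcome vector order: (P1.R0,P2.R0,P3.R0)
SC (10): 011 012 021 022 110 111 112 120 121 122
SC∖claimed = {112}

missing: P1.R0=1 P2.R0=1 P3.R0=2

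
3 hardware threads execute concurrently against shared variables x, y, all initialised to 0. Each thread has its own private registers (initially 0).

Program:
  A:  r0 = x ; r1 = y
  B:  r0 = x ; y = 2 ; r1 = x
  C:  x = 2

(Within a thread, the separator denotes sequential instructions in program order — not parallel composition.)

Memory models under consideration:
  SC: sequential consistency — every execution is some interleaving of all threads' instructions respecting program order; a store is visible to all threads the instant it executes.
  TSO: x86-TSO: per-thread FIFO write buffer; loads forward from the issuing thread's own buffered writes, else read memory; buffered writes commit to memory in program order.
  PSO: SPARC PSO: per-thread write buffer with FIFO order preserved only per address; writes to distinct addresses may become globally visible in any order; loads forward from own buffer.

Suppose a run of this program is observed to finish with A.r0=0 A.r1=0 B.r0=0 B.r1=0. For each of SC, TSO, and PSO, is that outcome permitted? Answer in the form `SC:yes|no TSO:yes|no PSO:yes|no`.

outcome vector order: (A.r0,A.r1,B.r0,B.r1)
under SC → (0,0,0,0) (0,0,0,2) (0,0,2,2) (0,2,0,0) (0,2,0,2) (0,2,2,2) (2,0,0,2) (2,0,2,2) (2,2,0,0) (2,2,0,2) (2,2,2,2)
under TSO → (0,0,0,0) (0,0,0,2) (0,0,2,2) (0,2,0,0) (0,2,0,2) (0,2,2,2) (2,0,0,0) (2,0,0,2) (2,0,2,2) (2,2,0,0) (2,2,0,2) (2,2,2,2)
under PSO → (0,0,0,0) (0,0,0,2) (0,0,2,2) (0,2,0,0) (0,2,0,2) (0,2,2,2) (2,0,0,0) (2,0,0,2) (2,0,2,2) (2,2,0,0) (2,2,0,2) (2,2,2,2)
target (0,0,0,0) ∈ {SC,TSO,PSO}

SC:yes TSO:yes PSO:yes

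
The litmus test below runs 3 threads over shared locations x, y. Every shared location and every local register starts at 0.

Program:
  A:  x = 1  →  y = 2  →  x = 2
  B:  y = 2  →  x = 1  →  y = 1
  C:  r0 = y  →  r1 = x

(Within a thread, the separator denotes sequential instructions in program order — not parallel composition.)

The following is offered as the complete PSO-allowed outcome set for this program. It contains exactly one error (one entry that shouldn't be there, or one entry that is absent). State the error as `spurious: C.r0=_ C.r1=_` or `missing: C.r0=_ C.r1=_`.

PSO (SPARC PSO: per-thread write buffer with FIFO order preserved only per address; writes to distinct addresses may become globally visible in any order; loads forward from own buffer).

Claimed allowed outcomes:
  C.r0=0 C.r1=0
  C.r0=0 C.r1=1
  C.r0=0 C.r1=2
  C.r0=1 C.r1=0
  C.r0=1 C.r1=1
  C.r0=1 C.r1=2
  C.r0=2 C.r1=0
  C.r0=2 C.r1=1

outcome vector order: (C.r0,C.r1)
PSO (9): 0/0 0/1 0/2 1/0 1/1 1/2 2/0 2/1 2/2
PSO∖claimed = {2/2}

missing: C.r0=2 C.r1=2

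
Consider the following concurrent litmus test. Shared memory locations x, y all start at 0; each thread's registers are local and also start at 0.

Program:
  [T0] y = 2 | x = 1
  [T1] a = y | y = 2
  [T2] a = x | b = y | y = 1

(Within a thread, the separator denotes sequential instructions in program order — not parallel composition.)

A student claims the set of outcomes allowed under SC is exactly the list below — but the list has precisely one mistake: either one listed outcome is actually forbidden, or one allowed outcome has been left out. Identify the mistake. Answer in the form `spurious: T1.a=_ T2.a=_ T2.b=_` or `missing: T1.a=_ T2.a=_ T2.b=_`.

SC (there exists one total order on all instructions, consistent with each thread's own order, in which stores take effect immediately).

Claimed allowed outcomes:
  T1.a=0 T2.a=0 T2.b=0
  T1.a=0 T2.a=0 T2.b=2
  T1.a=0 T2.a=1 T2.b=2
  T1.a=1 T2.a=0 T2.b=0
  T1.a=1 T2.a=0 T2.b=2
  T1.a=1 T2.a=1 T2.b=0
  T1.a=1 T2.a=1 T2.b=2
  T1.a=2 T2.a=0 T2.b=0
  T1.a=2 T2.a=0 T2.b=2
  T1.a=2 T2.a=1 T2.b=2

spurious: T1.a=1 T2.a=1 T2.b=0

outcome vector order: (T1.a,T2.a,T2.b)
[SC] allowed = {<0 0 0>, <0 0 2>, <0 1 2>, <1 0 0>, <1 0 2>, <1 1 2>, <2 0 0>, <2 0 2>, <2 1 2>}
claimed∖SC = {<1 1 0>}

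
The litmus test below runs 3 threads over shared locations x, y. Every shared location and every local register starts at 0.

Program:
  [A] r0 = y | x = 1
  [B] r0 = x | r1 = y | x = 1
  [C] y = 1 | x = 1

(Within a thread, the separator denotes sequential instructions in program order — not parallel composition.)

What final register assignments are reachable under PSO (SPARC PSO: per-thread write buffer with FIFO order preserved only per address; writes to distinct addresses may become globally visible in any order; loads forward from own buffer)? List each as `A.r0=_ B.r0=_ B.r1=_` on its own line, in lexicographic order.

outcome vector order: (A.r0,B.r0,B.r1)
|PSO outcomes| = 8

A.r0=0 B.r0=0 B.r1=0
A.r0=0 B.r0=0 B.r1=1
A.r0=0 B.r0=1 B.r1=0
A.r0=0 B.r0=1 B.r1=1
A.r0=1 B.r0=0 B.r1=0
A.r0=1 B.r0=0 B.r1=1
A.r0=1 B.r0=1 B.r1=0
A.r0=1 B.r0=1 B.r1=1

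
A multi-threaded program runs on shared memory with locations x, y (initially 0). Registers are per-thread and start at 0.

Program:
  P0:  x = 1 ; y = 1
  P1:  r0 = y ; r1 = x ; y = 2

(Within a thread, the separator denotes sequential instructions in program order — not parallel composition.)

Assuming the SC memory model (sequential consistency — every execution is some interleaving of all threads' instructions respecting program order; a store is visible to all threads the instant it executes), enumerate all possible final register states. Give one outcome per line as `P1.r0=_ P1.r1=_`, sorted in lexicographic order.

P1.r0=0 P1.r1=0
P1.r0=0 P1.r1=1
P1.r0=1 P1.r1=1

outcome vector order: (P1.r0,P1.r1)
|SC outcomes| = 3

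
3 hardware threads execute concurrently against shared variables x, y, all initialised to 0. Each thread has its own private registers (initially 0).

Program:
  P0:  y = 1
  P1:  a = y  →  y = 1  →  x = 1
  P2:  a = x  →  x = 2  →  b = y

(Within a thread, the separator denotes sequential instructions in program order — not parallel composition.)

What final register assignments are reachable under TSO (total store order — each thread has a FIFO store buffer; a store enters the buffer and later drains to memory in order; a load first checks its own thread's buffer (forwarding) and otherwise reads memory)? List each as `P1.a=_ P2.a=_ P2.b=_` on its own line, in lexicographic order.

P1.a=0 P2.a=0 P2.b=0
P1.a=0 P2.a=0 P2.b=1
P1.a=0 P2.a=1 P2.b=1
P1.a=1 P2.a=0 P2.b=0
P1.a=1 P2.a=0 P2.b=1
P1.a=1 P2.a=1 P2.b=1

outcome vector order: (P1.a,P2.a,P2.b)
|TSO outcomes| = 6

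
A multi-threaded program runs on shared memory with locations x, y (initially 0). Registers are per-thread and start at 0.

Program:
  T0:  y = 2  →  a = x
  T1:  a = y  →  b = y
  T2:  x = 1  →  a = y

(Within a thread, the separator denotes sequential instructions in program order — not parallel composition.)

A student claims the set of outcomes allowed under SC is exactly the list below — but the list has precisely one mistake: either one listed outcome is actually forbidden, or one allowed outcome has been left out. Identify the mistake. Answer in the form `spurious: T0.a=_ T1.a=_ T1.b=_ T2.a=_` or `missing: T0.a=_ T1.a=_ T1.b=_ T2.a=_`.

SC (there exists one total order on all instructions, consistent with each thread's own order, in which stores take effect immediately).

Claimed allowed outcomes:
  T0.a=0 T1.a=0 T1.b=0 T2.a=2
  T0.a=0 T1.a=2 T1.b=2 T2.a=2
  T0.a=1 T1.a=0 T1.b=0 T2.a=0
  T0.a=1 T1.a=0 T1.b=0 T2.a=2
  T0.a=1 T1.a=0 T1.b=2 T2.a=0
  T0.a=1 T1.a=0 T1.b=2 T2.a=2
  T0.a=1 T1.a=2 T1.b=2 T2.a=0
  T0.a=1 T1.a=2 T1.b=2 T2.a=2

missing: T0.a=0 T1.a=0 T1.b=2 T2.a=2

outcome vector order: (T0.a,T1.a,T1.b,T2.a)
[SC] allowed = {<0 0 0 2>; <0 0 2 2>; <0 2 2 2>; <1 0 0 0>; <1 0 0 2>; <1 0 2 0>; <1 0 2 2>; <1 2 2 0>; <1 2 2 2>}
SC∖claimed = {<0 0 2 2>}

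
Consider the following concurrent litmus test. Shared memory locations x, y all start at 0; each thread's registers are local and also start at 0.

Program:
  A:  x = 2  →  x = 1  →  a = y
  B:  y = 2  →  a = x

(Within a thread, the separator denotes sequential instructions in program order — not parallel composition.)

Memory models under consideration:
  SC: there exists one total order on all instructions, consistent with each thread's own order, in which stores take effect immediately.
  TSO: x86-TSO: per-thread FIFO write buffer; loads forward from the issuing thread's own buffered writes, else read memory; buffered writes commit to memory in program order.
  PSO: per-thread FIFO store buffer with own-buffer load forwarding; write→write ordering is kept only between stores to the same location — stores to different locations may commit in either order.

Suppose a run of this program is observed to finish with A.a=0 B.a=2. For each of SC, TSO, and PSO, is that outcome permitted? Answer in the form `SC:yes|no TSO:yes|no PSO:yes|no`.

SC:no TSO:yes PSO:yes

outcome vector order: (A.a,B.a)
SC: 4 outcomes — {(0,1) (2,0) (2,1) (2,2)}
TSO: 6 outcomes — {(0,0) (0,1) (0,2) (2,0) (2,1) (2,2)}
PSO: 6 outcomes — {(0,0) (0,1) (0,2) (2,0) (2,1) (2,2)}
target (0,2) ∈ {TSO,PSO}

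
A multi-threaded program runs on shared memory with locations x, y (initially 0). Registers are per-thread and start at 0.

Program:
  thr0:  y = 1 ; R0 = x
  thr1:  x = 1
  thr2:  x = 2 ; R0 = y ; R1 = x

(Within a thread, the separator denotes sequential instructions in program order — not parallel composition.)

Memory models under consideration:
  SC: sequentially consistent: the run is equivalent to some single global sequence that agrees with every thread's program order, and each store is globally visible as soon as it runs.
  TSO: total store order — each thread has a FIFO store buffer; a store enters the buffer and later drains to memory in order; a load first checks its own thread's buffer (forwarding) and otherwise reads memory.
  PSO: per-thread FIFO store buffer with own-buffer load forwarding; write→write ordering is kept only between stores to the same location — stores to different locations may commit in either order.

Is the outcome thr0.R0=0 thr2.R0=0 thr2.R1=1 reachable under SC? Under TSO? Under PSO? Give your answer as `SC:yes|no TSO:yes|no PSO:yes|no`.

outcome vector order: (thr0.R0,thr2.R0,thr2.R1)
SC (10): 0/1/1 0/1/2 1/0/1 1/0/2 1/1/1 1/1/2 2/0/1 2/0/2 2/1/1 2/1/2
TSO (12): 0/0/1 0/0/2 0/1/1 0/1/2 1/0/1 1/0/2 1/1/1 1/1/2 2/0/1 2/0/2 2/1/1 2/1/2
PSO (12): 0/0/1 0/0/2 0/1/1 0/1/2 1/0/1 1/0/2 1/1/1 1/1/2 2/0/1 2/0/2 2/1/1 2/1/2
target 0/0/1 ∈ {TSO,PSO}

SC:no TSO:yes PSO:yes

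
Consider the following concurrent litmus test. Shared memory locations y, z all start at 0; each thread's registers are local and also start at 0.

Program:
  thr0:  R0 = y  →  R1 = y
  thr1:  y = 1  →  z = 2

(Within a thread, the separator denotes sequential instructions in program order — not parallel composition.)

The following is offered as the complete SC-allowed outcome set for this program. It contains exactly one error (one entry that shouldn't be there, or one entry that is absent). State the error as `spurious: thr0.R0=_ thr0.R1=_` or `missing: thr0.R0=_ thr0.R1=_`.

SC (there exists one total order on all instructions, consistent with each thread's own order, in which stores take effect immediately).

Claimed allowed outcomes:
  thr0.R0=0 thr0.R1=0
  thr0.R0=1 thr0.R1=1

outcome vector order: (thr0.R0,thr0.R1)
SC: 3 outcomes — {(0,0) (0,1) (1,1)}
SC∖claimed = {(0,1)}

missing: thr0.R0=0 thr0.R1=1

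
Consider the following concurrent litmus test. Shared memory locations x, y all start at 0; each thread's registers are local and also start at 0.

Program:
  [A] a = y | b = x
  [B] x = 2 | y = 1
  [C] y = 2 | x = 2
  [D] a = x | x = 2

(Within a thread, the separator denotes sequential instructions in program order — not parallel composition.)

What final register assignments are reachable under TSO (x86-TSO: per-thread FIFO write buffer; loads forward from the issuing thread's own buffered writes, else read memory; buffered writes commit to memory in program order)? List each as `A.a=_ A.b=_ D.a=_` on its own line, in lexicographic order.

A.a=0 A.b=0 D.a=0
A.a=0 A.b=0 D.a=2
A.a=0 A.b=2 D.a=0
A.a=0 A.b=2 D.a=2
A.a=1 A.b=2 D.a=0
A.a=1 A.b=2 D.a=2
A.a=2 A.b=0 D.a=0
A.a=2 A.b=0 D.a=2
A.a=2 A.b=2 D.a=0
A.a=2 A.b=2 D.a=2

outcome vector order: (A.a,A.b,D.a)
|TSO outcomes| = 10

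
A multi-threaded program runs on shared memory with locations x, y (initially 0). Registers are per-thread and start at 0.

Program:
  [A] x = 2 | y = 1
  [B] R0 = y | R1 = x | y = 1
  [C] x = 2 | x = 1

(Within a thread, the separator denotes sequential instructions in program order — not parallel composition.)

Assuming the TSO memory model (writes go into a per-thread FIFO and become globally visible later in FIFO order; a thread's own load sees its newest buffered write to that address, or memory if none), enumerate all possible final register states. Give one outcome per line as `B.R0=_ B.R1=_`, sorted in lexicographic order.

B.R0=0 B.R1=0
B.R0=0 B.R1=1
B.R0=0 B.R1=2
B.R0=1 B.R1=1
B.R0=1 B.R1=2

outcome vector order: (B.R0,B.R1)
|TSO outcomes| = 5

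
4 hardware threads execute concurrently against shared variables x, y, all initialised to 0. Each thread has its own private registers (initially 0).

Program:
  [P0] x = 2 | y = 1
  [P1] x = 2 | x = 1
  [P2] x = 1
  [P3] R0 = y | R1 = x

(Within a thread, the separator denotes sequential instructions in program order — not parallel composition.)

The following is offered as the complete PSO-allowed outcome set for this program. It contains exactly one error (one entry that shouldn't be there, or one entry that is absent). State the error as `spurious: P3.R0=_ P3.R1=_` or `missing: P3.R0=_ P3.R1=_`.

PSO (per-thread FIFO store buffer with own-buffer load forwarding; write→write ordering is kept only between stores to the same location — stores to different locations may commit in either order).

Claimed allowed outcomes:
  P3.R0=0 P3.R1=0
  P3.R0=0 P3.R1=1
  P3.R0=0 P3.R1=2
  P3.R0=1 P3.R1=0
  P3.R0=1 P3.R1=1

outcome vector order: (P3.R0,P3.R1)
under PSO → 00 01 02 10 11 12
PSO∖claimed = {12}

missing: P3.R0=1 P3.R1=2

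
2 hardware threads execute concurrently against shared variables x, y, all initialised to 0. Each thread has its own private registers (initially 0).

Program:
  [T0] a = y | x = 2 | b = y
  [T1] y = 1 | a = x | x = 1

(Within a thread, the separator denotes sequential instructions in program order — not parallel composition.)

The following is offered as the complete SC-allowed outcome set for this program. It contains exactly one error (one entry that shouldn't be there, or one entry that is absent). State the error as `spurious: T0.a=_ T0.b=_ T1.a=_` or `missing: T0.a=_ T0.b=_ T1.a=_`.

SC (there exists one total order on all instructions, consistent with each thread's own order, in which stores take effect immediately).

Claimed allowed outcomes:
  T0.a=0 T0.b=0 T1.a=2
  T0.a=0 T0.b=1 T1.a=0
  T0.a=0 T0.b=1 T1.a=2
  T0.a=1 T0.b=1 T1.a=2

missing: T0.a=1 T0.b=1 T1.a=0

outcome vector order: (T0.a,T0.b,T1.a)
under SC → <0 0 2> <0 1 0> <0 1 2> <1 1 0> <1 1 2>
SC∖claimed = {<1 1 0>}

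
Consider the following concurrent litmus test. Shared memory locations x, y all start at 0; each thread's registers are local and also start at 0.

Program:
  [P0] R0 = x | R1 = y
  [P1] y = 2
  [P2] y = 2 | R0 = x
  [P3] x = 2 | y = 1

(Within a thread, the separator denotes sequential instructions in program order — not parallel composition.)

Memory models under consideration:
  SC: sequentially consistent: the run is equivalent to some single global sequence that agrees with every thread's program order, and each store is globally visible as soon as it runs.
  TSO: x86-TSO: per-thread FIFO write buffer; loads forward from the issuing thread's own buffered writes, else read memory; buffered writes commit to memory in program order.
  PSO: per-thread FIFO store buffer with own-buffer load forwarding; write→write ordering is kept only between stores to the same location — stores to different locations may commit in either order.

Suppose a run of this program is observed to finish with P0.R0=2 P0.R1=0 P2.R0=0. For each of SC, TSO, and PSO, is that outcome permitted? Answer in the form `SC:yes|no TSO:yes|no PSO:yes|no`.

outcome vector order: (P0.R0,P0.R1,P2.R0)
[SC] allowed = {<0 0 0>, <0 0 2>, <0 1 0>, <0 1 2>, <0 2 0>, <0 2 2>, <2 0 2>, <2 1 0>, <2 1 2>, <2 2 0>, <2 2 2>}
[TSO] allowed = {<0 0 0>, <0 0 2>, <0 1 0>, <0 1 2>, <0 2 0>, <0 2 2>, <2 0 0>, <2 0 2>, <2 1 0>, <2 1 2>, <2 2 0>, <2 2 2>}
[PSO] allowed = {<0 0 0>, <0 0 2>, <0 1 0>, <0 1 2>, <0 2 0>, <0 2 2>, <2 0 0>, <2 0 2>, <2 1 0>, <2 1 2>, <2 2 0>, <2 2 2>}
target <2 0 0> ∈ {TSO,PSO}

SC:no TSO:yes PSO:yes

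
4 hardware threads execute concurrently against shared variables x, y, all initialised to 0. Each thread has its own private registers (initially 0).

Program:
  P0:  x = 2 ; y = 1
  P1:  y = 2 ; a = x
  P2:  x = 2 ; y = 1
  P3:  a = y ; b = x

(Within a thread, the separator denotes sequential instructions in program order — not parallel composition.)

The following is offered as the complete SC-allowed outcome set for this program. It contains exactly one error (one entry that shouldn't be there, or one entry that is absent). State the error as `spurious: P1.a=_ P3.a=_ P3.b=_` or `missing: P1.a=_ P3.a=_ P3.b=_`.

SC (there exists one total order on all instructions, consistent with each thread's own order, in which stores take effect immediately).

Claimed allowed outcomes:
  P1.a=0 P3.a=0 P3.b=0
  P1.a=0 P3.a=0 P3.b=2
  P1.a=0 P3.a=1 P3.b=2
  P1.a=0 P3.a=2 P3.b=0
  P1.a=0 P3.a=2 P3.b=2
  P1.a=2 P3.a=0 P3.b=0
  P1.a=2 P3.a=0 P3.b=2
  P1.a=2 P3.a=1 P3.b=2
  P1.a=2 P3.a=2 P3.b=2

missing: P1.a=2 P3.a=2 P3.b=0

outcome vector order: (P1.a,P3.a,P3.b)
under SC → (0,0,0) (0,0,2) (0,1,2) (0,2,0) (0,2,2) (2,0,0) (2,0,2) (2,1,2) (2,2,0) (2,2,2)
SC∖claimed = {(2,2,0)}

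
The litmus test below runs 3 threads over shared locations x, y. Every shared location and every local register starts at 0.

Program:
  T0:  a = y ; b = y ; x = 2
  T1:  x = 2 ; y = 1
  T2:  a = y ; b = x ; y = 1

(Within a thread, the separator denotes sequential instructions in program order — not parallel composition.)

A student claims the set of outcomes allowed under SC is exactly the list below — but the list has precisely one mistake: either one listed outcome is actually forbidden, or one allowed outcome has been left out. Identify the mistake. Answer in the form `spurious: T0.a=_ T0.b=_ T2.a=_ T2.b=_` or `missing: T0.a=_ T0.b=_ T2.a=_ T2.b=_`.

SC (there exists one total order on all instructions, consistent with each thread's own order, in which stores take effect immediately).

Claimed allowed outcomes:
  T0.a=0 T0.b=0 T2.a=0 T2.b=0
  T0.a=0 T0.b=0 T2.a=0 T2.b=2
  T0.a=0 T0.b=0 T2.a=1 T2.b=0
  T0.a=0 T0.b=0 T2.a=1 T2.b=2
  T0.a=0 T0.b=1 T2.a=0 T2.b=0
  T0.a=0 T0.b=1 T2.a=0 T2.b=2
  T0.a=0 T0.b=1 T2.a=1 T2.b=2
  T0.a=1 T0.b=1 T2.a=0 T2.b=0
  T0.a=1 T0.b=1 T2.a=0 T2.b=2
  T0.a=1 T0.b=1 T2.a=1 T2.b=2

spurious: T0.a=0 T0.b=0 T2.a=1 T2.b=0

outcome vector order: (T0.a,T0.b,T2.a,T2.b)
under SC → <0 0 0 0>; <0 0 0 2>; <0 0 1 2>; <0 1 0 0>; <0 1 0 2>; <0 1 1 2>; <1 1 0 0>; <1 1 0 2>; <1 1 1 2>
claimed∖SC = {<0 0 1 0>}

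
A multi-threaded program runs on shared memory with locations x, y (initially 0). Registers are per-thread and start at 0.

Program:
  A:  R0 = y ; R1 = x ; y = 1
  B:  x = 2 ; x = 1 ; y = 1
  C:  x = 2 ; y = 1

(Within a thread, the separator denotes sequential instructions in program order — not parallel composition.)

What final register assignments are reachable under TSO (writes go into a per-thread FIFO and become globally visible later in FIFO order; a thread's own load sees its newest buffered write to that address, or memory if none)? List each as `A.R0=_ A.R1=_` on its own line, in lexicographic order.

outcome vector order: (A.R0,A.R1)
|TSO outcomes| = 5

A.R0=0 A.R1=0
A.R0=0 A.R1=1
A.R0=0 A.R1=2
A.R0=1 A.R1=1
A.R0=1 A.R1=2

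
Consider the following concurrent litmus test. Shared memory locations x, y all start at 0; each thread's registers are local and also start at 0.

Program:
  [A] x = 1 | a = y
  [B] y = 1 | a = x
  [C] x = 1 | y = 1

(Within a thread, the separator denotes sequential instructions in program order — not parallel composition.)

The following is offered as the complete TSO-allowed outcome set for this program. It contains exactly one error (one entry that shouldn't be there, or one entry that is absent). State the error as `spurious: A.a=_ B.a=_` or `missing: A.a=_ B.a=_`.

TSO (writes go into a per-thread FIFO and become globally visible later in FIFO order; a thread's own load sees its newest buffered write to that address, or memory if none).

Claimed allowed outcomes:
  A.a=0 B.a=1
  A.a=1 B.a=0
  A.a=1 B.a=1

outcome vector order: (A.a,B.a)
TSO: 4 outcomes — {00; 01; 10; 11}
TSO∖claimed = {00}

missing: A.a=0 B.a=0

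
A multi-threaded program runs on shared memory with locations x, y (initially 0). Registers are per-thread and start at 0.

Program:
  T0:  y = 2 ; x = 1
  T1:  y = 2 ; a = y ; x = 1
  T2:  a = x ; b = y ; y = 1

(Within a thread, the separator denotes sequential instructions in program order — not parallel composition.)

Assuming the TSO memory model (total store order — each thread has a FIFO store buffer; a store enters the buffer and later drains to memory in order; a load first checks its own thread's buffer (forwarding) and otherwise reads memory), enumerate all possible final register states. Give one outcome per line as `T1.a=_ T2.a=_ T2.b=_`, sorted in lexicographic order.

T1.a=1 T2.a=0 T2.b=0
T1.a=1 T2.a=0 T2.b=2
T1.a=1 T2.a=1 T2.b=2
T1.a=2 T2.a=0 T2.b=0
T1.a=2 T2.a=0 T2.b=2
T1.a=2 T2.a=1 T2.b=2

outcome vector order: (T1.a,T2.a,T2.b)
|TSO outcomes| = 6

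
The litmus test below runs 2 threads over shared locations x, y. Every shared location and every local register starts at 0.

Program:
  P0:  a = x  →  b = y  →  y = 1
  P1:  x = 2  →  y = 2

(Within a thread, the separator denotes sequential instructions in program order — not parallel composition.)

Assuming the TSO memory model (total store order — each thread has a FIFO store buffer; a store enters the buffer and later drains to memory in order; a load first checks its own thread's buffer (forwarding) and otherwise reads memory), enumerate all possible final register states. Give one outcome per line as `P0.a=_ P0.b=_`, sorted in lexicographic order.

outcome vector order: (P0.a,P0.b)
|TSO outcomes| = 4

P0.a=0 P0.b=0
P0.a=0 P0.b=2
P0.a=2 P0.b=0
P0.a=2 P0.b=2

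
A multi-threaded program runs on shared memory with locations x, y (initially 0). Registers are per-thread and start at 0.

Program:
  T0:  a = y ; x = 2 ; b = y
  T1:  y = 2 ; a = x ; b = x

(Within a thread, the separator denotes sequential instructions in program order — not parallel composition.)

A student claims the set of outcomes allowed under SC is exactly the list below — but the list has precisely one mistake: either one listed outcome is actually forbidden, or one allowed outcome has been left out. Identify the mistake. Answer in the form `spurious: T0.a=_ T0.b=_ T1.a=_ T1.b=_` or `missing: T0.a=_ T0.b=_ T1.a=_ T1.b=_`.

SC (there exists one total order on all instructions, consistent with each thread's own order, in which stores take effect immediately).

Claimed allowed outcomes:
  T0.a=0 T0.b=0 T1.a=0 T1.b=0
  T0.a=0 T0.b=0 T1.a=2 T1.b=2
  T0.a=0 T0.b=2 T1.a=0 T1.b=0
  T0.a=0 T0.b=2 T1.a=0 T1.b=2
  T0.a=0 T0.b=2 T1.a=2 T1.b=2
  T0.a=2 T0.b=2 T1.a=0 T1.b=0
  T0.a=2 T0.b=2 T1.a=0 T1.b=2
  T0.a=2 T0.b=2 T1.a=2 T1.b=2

spurious: T0.a=0 T0.b=0 T1.a=0 T1.b=0

outcome vector order: (T0.a,T0.b,T1.a,T1.b)
[SC] allowed = {0022 0200 0202 0222 2200 2202 2222}
claimed∖SC = {0000}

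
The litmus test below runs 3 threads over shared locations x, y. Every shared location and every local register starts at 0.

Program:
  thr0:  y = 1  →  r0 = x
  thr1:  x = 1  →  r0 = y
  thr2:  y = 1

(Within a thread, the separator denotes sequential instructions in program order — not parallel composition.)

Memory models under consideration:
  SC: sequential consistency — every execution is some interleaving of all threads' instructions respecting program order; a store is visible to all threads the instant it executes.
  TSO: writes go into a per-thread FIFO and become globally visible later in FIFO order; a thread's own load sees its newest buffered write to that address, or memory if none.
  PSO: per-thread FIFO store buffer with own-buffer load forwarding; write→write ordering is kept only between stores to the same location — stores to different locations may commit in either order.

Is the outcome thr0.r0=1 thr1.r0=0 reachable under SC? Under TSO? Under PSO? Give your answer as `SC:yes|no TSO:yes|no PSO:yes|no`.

outcome vector order: (thr0.r0,thr1.r0)
under SC → 0/1; 1/0; 1/1
under TSO → 0/0; 0/1; 1/0; 1/1
under PSO → 0/0; 0/1; 1/0; 1/1
target 1/0 ∈ {SC,TSO,PSO}

SC:yes TSO:yes PSO:yes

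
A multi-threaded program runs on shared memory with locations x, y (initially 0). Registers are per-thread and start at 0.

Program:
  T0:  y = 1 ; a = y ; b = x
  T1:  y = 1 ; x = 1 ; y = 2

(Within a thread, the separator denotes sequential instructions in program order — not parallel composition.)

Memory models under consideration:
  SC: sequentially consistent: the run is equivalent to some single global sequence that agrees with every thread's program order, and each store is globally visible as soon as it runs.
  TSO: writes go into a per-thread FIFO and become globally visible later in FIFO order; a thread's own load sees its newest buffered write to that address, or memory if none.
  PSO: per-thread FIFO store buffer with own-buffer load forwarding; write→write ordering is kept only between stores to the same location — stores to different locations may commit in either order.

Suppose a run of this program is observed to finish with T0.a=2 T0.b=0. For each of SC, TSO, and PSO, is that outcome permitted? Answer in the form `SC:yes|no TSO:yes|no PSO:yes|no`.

outcome vector order: (T0.a,T0.b)
SC: 3 outcomes — {10, 11, 21}
TSO: 3 outcomes — {10, 11, 21}
PSO: 4 outcomes — {10, 11, 20, 21}
target 20 ∈ {PSO}

SC:no TSO:no PSO:yes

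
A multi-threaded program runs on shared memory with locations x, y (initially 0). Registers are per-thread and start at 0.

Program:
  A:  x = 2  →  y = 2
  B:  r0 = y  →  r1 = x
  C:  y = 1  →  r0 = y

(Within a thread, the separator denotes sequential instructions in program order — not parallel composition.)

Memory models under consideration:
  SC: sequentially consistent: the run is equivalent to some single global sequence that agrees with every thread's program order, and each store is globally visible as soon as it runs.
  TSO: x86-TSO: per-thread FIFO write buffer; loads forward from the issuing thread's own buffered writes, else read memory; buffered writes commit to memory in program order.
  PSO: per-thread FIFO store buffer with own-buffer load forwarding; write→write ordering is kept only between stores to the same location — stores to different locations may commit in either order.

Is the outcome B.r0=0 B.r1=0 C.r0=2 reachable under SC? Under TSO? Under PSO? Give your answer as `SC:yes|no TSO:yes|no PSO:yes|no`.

SC:yes TSO:yes PSO:yes

outcome vector order: (B.r0,B.r1,C.r0)
under SC → <0 0 1>, <0 0 2>, <0 2 1>, <0 2 2>, <1 0 1>, <1 0 2>, <1 2 1>, <1 2 2>, <2 2 1>, <2 2 2>
under TSO → <0 0 1>, <0 0 2>, <0 2 1>, <0 2 2>, <1 0 1>, <1 0 2>, <1 2 1>, <1 2 2>, <2 2 1>, <2 2 2>
under PSO → <0 0 1>, <0 0 2>, <0 2 1>, <0 2 2>, <1 0 1>, <1 0 2>, <1 2 1>, <1 2 2>, <2 0 1>, <2 0 2>, <2 2 1>, <2 2 2>
target <0 0 2> ∈ {SC,TSO,PSO}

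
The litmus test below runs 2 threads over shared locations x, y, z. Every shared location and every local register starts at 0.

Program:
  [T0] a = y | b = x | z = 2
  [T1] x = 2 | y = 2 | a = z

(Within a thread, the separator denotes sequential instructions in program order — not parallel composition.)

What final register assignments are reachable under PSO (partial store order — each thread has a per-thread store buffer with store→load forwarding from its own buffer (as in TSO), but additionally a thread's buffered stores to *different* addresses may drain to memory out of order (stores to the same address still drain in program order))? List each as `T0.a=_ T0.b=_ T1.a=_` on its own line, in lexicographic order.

outcome vector order: (T0.a,T0.b,T1.a)
|PSO outcomes| = 8

T0.a=0 T0.b=0 T1.a=0
T0.a=0 T0.b=0 T1.a=2
T0.a=0 T0.b=2 T1.a=0
T0.a=0 T0.b=2 T1.a=2
T0.a=2 T0.b=0 T1.a=0
T0.a=2 T0.b=0 T1.a=2
T0.a=2 T0.b=2 T1.a=0
T0.a=2 T0.b=2 T1.a=2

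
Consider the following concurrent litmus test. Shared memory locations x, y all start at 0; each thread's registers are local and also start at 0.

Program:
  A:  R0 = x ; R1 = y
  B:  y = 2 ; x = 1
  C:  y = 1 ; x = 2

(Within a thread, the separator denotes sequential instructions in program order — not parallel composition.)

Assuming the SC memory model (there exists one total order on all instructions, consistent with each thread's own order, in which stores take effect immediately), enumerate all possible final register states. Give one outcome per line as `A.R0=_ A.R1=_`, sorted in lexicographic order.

A.R0=0 A.R1=0
A.R0=0 A.R1=1
A.R0=0 A.R1=2
A.R0=1 A.R1=1
A.R0=1 A.R1=2
A.R0=2 A.R1=1
A.R0=2 A.R1=2

outcome vector order: (A.R0,A.R1)
|SC outcomes| = 7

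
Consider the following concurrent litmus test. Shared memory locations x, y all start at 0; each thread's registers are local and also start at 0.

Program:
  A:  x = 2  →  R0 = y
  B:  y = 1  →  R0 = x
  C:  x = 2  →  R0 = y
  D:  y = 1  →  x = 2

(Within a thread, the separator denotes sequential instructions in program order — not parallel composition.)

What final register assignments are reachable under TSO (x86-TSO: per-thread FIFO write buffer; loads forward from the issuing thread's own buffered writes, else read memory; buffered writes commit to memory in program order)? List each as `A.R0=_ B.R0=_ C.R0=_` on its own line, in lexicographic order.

outcome vector order: (A.R0,B.R0,C.R0)
|TSO outcomes| = 8

A.R0=0 B.R0=0 C.R0=0
A.R0=0 B.R0=0 C.R0=1
A.R0=0 B.R0=2 C.R0=0
A.R0=0 B.R0=2 C.R0=1
A.R0=1 B.R0=0 C.R0=0
A.R0=1 B.R0=0 C.R0=1
A.R0=1 B.R0=2 C.R0=0
A.R0=1 B.R0=2 C.R0=1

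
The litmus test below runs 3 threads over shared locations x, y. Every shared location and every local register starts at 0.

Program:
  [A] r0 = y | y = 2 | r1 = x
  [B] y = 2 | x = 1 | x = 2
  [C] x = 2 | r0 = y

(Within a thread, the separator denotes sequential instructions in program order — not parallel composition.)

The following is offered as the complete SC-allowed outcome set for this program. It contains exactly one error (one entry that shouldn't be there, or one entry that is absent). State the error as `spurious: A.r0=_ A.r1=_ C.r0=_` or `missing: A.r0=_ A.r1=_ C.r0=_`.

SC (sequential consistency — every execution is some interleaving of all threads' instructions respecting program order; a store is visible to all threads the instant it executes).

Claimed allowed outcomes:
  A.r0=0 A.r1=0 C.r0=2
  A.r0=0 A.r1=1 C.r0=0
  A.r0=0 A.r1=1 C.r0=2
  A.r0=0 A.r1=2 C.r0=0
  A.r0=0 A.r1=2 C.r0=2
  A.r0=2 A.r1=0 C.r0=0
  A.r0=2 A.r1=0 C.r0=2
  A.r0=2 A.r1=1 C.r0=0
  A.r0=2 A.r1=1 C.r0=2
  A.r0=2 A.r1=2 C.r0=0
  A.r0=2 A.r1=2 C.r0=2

spurious: A.r0=2 A.r1=0 C.r0=0

outcome vector order: (A.r0,A.r1,C.r0)
under SC → (0,0,2); (0,1,0); (0,1,2); (0,2,0); (0,2,2); (2,0,2); (2,1,0); (2,1,2); (2,2,0); (2,2,2)
claimed∖SC = {(2,0,0)}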